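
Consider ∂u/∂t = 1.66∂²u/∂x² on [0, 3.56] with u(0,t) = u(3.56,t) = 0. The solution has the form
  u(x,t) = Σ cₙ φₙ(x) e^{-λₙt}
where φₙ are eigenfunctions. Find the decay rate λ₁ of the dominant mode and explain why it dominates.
Eigenvalues: λₙ = 1.66n²π²/3.56².
First three modes:
  n=1: λ₁ = 1.66π²/3.56² ≈ 1.293
  n=2: λ₂ = 6.64π²/3.56² ≈ 5.171 (4× faster decay)
  n=3: λ₃ = 14.94π²/3.56² ≈ 11.635 (9× faster decay)
As t → ∞, higher modes decay exponentially faster. The n=1 mode dominates: u ~ c₁ sin(πx/3.56) e^{-λ₁t}.
Decay rate: λ₁ = 1.66π²/3.56² ≈ 1.293.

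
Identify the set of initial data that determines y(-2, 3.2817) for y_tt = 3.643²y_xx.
Domain of dependence: [-13.9552331, 9.9552331]. Signals travel at speed 3.643, so data within |x - -2| ≤ 3.643·3.2817 = 11.9552331 can reach the point.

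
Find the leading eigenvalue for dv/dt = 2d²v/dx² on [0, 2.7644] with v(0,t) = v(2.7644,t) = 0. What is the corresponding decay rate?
Eigenvalues: λₙ = 2n²π²/2.7644².
First three modes:
  n=1: λ₁ = 2π²/2.7644² ≈ 2.583
  n=2: λ₂ = 8π²/2.7644² ≈ 10.332 (4× faster decay)
  n=3: λ₃ = 18π²/2.7644² ≈ 23.247 (9× faster decay)
As t → ∞, higher modes decay exponentially faster. The n=1 mode dominates: v ~ c₁ sin(πx/2.7644) e^{-λ₁t}.
Decay rate: λ₁ = 2π²/2.7644² ≈ 2.583.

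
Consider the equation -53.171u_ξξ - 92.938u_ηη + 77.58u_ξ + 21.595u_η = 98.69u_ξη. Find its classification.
Rewriting in standard form: -53.171u_ξξ - 98.69u_ξη - 92.938u_ηη + 77.58u_ξ + 21.595u_η = 0. Elliptic. (A = -53.171, B = -98.69, C = -92.938 gives B² - 4AC = -10026.709492.)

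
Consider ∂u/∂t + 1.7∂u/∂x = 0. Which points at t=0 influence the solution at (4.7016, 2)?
A single point: x = 1.3016. The characteristic through (4.7016, 2) is x - 1.7t = const, so x = 4.7016 - 1.7·2 = 1.3016.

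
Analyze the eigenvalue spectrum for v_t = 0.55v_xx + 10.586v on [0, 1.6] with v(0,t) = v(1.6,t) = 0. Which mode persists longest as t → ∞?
Eigenvalues: λₙ = 0.55n²π²/1.6² - 10.586.
First three modes:
  n=1: λ₁ = 0.55π²/1.6² - 10.586 ≈ -8.466
  n=2: λ₂ = 2.2π²/1.6² - 10.586 ≈ -2.104
  n=3: λ₃ = 4.95π²/1.6² - 10.586 ≈ 8.498
Since 0.55π²/1.6² ≈ 2.12 < 10.586, λ₁ < 0.
The n=1 mode grows fastest (−λₙ is largest for n=1) → dominates.
Asymptotic: v ~ c₁ sin(πx/1.6) e^{8.466t} (exponential growth at rate −λ₁ ≈ 8.466).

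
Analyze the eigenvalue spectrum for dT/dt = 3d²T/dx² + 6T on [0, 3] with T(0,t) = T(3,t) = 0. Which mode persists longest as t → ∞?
Eigenvalues: λₙ = 3n²π²/3² - 6.
First three modes:
  n=1: λ₁ = 3π²/3² - 6 ≈ -2.71
  n=2: λ₂ = 12π²/3² - 6 ≈ 7.159
  n=3: λ₃ = 27π²/3² - 6 ≈ 23.609
Since 3π²/3² ≈ 3.29 < 6, λ₁ < 0.
The n=1 mode grows fastest (−λₙ is largest for n=1) → dominates.
Asymptotic: T ~ c₁ sin(πx/3) e^{2.71t} (exponential growth at rate −λ₁ ≈ 2.71).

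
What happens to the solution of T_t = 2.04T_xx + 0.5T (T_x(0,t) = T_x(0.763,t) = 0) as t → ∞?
T grows unboundedly. With Neumann BCs the constant mode has diffusion eigenvalue 0, so any r > 0 makes it grow like e^(0.5t); solution grows exponentially.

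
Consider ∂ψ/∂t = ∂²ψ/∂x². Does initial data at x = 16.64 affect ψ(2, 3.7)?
Yes, for any finite x. The heat equation has infinite propagation speed, so all initial data affects all points at any t > 0.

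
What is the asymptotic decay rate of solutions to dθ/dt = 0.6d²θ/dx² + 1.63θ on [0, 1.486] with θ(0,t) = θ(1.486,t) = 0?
Eigenvalues: λₙ = 0.6n²π²/1.486² - 1.63.
First three modes:
  n=1: λ₁ = 0.6π²/1.486² - 1.63 ≈ 1.052
  n=2: λ₂ = 2.4π²/1.486² - 1.63 ≈ 9.097
  n=3: λ₃ = 5.4π²/1.486² - 1.63 ≈ 22.505
Since 0.6π²/1.486² ≈ 2.682 > 1.63, all λₙ > 0.
The n=1 mode decays slowest → dominates as t → ∞.
Asymptotic: θ ~ c₁ sin(πx/1.486) e^{-λ₁t} with decay rate λ₁ ≈ 1.052.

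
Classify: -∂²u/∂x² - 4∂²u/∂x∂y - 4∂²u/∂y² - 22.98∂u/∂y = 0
Parabolic (discriminant = 0).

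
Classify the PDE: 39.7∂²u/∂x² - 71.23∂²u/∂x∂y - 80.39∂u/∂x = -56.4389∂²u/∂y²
Rewriting in standard form: 39.7∂²u/∂x² - 71.23∂²u/∂x∂y + 56.4389∂²u/∂y² - 80.39∂u/∂x = 0. A = 39.7, B = -71.23, C = 56.4389. Discriminant B² - 4AC = -3888.78442. Since -3888.78442 < 0, elliptic.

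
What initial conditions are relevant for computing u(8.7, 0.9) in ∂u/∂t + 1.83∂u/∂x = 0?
A single point: x = 7.053. The characteristic through (8.7, 0.9) is x - 1.83t = const, so x = 8.7 - 1.83·0.9 = 7.053.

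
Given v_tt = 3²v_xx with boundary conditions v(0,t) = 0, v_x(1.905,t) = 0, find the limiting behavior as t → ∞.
v oscillates (no decay). Energy is conserved; the solution oscillates indefinitely as standing waves.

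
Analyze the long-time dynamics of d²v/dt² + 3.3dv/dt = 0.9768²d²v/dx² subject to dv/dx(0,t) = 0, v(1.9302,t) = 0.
Long-time behavior: v → 0. Damping (γ=3.3) dissipates energy; oscillations decay exponentially.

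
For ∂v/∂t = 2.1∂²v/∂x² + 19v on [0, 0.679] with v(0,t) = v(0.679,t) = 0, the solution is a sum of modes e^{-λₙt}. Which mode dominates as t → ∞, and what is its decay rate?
Eigenvalues: λₙ = 2.1n²π²/0.679² - 19.
First three modes:
  n=1: λ₁ = 2.1π²/0.679² - 19 ≈ 25.955
  n=2: λ₂ = 8.4π²/0.679² - 19 ≈ 160.821
  n=3: λ₃ = 18.9π²/0.679² - 19 ≈ 385.596
Since 2.1π²/0.679² ≈ 44.955 > 19, all λₙ > 0.
The n=1 mode decays slowest → dominates as t → ∞.
Asymptotic: v ~ c₁ sin(πx/0.679) e^{-λ₁t} with decay rate λ₁ ≈ 25.955.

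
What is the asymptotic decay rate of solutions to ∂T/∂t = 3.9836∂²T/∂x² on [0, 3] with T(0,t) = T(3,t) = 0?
Eigenvalues: λₙ = 3.9836n²π²/3².
First three modes:
  n=1: λ₁ = 3.9836π²/3² ≈ 4.369
  n=2: λ₂ = 15.9344π²/3² ≈ 17.474 (4× faster decay)
  n=3: λ₃ = 35.8524π²/3² ≈ 39.317 (9× faster decay)
As t → ∞, higher modes decay exponentially faster. The n=1 mode dominates: T ~ c₁ sin(πx/3) e^{-λ₁t}.
Decay rate: λ₁ = 3.9836π²/3² ≈ 4.369.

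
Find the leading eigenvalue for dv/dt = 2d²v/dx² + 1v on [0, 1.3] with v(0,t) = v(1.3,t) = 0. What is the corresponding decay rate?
Eigenvalues: λₙ = 2n²π²/1.3² - 1.
First three modes:
  n=1: λ₁ = 2π²/1.3² - 1 ≈ 10.68
  n=2: λ₂ = 8π²/1.3² - 1 ≈ 45.72
  n=3: λ₃ = 18π²/1.3² - 1 ≈ 104.12
Since 2π²/1.3² ≈ 11.68 > 1, all λₙ > 0.
The n=1 mode decays slowest → dominates as t → ∞.
Asymptotic: v ~ c₁ sin(πx/1.3) e^{-λ₁t} with decay rate λ₁ ≈ 10.68.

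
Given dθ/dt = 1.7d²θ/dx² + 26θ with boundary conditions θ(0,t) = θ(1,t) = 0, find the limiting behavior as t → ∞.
θ grows unboundedly. Reaction dominates diffusion (r=26 > κπ²/L²≈16.78); solution grows exponentially.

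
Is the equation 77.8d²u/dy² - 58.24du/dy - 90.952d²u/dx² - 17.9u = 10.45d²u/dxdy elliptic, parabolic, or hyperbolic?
Rewriting in standard form: -90.952d²u/dx² - 10.45d²u/dxdy + 77.8d²u/dy² - 58.24du/dy - 17.9u = 0. Computing B² - 4AC with A = -90.952, B = -10.45, C = 77.8: discriminant = 28413.4649 (positive). Answer: hyperbolic.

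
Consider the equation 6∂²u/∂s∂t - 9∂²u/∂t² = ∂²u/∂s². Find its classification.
Rewriting in standard form: -∂²u/∂s² + 6∂²u/∂s∂t - 9∂²u/∂t² = 0. Parabolic. (A = -1, B = 6, C = -9 gives B² - 4AC = 0.)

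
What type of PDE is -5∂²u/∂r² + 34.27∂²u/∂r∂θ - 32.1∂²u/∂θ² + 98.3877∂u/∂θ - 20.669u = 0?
With A = -5, B = 34.27, C = -32.1, the discriminant is 532.4329. This is a hyperbolic PDE.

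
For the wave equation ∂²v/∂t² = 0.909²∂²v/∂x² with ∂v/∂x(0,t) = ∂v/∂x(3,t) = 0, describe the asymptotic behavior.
v oscillates about a mean that drifts linearly in t (generically unbounded; no decay). There is no damping, so the nonconstant modes persist as standing waves (energy conserved, no decay). But with Neumann conditions at both ends the constant mode has eigenvalue 0: the spatial mean M(t) of v satisfies M'' = 0, so M(t) = M(0) + M'(0)·t. Unless the initial velocity has zero mean (∫v_t(x,0)dx = 0), the solution grows linearly in t (unbounded, though not exponentially); if it does have zero mean, the solution stays bounded and simply oscillates.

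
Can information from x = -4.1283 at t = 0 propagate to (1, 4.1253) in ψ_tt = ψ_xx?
No. The domain of dependence is [-3.1253, 5.1253], and -4.1283 is outside this interval.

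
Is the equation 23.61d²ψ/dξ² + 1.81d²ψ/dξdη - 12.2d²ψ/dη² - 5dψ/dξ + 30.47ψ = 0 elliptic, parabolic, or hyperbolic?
Computing B² - 4AC with A = 23.61, B = 1.81, C = -12.2: discriminant = 1155.4441 (positive). Answer: hyperbolic.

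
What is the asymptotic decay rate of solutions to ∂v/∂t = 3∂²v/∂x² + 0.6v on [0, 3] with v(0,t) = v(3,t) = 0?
Eigenvalues: λₙ = 3n²π²/3² - 0.6.
First three modes:
  n=1: λ₁ = 3π²/3² - 0.6 ≈ 2.69
  n=2: λ₂ = 12π²/3² - 0.6 ≈ 12.559
  n=3: λ₃ = 27π²/3² - 0.6 ≈ 29.009
Since 3π²/3² ≈ 3.29 > 0.6, all λₙ > 0.
The n=1 mode decays slowest → dominates as t → ∞.
Asymptotic: v ~ c₁ sin(πx/3) e^{-λ₁t} with decay rate λ₁ ≈ 2.69.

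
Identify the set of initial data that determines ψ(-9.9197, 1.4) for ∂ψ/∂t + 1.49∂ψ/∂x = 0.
A single point: x = -12.0057. The characteristic through (-9.9197, 1.4) is x - 1.49t = const, so x = -9.9197 - 1.49·1.4 = -12.0057.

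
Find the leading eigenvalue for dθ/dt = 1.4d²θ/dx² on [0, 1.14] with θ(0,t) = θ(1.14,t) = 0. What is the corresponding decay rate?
Eigenvalues: λₙ = 1.4n²π²/1.14².
First three modes:
  n=1: λ₁ = 1.4π²/1.14² ≈ 10.632
  n=2: λ₂ = 5.6π²/1.14² ≈ 42.528 (4× faster decay)
  n=3: λ₃ = 12.6π²/1.14² ≈ 95.689 (9× faster decay)
As t → ∞, higher modes decay exponentially faster. The n=1 mode dominates: θ ~ c₁ sin(πx/1.14) e^{-λ₁t}.
Decay rate: λ₁ = 1.4π²/1.14² ≈ 10.632.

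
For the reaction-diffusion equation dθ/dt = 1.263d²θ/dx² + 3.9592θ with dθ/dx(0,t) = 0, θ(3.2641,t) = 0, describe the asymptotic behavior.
θ grows unboundedly. Reaction dominates diffusion (r=3.9592 > κπ²/(4L²)≈0.29); solution grows exponentially.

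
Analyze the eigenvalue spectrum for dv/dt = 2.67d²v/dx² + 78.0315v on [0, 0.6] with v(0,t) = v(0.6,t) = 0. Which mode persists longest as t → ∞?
Eigenvalues: λₙ = 2.67n²π²/0.6² - 78.0315.
First three modes:
  n=1: λ₁ = 2.67π²/0.6² - 78.0315 ≈ -4.832
  n=2: λ₂ = 10.68π²/0.6² - 78.0315 ≈ 214.767
  n=3: λ₃ = 24.03π²/0.6² - 78.0315 ≈ 580.765
Since 2.67π²/0.6² ≈ 73.2 < 78.0315, λ₁ < 0.
The n=1 mode grows fastest (−λₙ is largest for n=1) → dominates.
Asymptotic: v ~ c₁ sin(πx/0.6) e^{4.832t} (exponential growth at rate −λ₁ ≈ 4.832).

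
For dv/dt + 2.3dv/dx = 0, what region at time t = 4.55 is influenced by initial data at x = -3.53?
At x = 6.935. The characteristic carries data from (-3.53, 0) to (6.935, 4.55).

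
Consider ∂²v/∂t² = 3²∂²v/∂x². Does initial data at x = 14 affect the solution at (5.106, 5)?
Yes. The domain of dependence is [-9.894, 20.106], and 14 ∈ [-9.894, 20.106].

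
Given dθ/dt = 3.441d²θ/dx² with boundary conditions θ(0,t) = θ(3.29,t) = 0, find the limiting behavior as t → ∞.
θ → 0. Heat diffuses out through both boundaries.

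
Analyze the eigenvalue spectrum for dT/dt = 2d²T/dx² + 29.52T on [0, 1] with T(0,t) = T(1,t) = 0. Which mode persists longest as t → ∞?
Eigenvalues: λₙ = 2n²π²/1² - 29.52.
First three modes:
  n=1: λ₁ = 2π² - 29.52 ≈ -9.781
  n=2: λ₂ = 8π² - 29.52 ≈ 49.437
  n=3: λ₃ = 18π² - 29.52 ≈ 148.133
Since 2π² ≈ 19.739 < 29.52, λ₁ < 0.
The n=1 mode grows fastest (−λₙ is largest for n=1) → dominates.
Asymptotic: T ~ c₁ sin(πx/1) e^{9.781t} (exponential growth at rate −λ₁ ≈ 9.781).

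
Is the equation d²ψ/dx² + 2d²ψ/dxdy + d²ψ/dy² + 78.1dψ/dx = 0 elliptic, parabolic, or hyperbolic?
Computing B² - 4AC with A = 1, B = 2, C = 1: discriminant = 0 (zero). Answer: parabolic.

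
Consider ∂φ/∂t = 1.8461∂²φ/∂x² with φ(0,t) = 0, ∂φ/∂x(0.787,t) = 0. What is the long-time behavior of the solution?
As t → ∞, φ → 0. Heat escapes through the Dirichlet boundary.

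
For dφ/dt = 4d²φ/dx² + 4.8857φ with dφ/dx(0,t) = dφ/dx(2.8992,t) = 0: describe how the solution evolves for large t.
φ grows unboundedly. With Neumann BCs the constant mode has diffusion eigenvalue 0, so any r > 0 makes it grow like e^(4.8857t); solution grows exponentially.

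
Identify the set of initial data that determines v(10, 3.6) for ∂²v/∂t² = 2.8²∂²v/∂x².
Domain of dependence: [-0.08, 20.08]. Signals travel at speed 2.8, so data within |x - 10| ≤ 2.8·3.6 = 10.08 can reach the point.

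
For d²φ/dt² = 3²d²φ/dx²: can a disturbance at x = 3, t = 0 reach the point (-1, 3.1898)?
Yes. The domain of dependence is [-10.5694, 8.5694], and 3 ∈ [-10.5694, 8.5694].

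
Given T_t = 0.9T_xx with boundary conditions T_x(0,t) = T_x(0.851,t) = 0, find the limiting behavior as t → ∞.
T → constant (steady state). Heat is conserved (no flux at boundaries); solution approaches the spatial average.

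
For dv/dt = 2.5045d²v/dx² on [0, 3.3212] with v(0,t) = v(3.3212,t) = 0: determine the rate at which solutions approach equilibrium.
Eigenvalues: λₙ = 2.5045n²π²/3.3212².
First three modes:
  n=1: λ₁ = 2.5045π²/3.3212² ≈ 2.241
  n=2: λ₂ = 10.018π²/3.3212² ≈ 8.964 (4× faster decay)
  n=3: λ₃ = 22.5405π²/3.3212² ≈ 20.168 (9× faster decay)
As t → ∞, higher modes decay exponentially faster. The n=1 mode dominates: v ~ c₁ sin(πx/3.3212) e^{-λ₁t}.
Decay rate: λ₁ = 2.5045π²/3.3212² ≈ 2.241.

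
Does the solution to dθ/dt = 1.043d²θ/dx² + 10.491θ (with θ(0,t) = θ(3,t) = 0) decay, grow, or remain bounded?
θ grows unboundedly. Reaction dominates diffusion (r=10.491 > κπ²/L²≈1.14); solution grows exponentially.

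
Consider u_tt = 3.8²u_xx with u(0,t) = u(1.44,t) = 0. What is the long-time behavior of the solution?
As t → ∞, u oscillates (no decay). Energy is conserved; the solution oscillates indefinitely as standing waves.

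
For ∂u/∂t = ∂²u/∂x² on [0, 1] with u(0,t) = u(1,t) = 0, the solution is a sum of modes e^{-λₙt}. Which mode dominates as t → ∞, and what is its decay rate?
Eigenvalues: λₙ = n²π².
First three modes:
  n=1: λ₁ = π² ≈ 9.87
  n=2: λ₂ = 4π² ≈ 39.478 (4× faster decay)
  n=3: λ₃ = 9π² ≈ 88.826 (9× faster decay)
As t → ∞, higher modes decay exponentially faster. The n=1 mode dominates: u ~ c₁ sin(πx) e^{-λ₁t}.
Decay rate: λ₁ = π² ≈ 9.87.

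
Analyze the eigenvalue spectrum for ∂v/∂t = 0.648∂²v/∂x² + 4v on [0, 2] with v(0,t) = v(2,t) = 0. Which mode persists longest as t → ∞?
Eigenvalues: λₙ = 0.648n²π²/2² - 4.
First three modes:
  n=1: λ₁ = 0.648π²/2² - 4 ≈ -2.401
  n=2: λ₂ = 2.592π²/2² - 4 ≈ 2.396
  n=3: λ₃ = 5.832π²/2² - 4 ≈ 10.39
Since 0.648π²/2² ≈ 1.599 < 4, λ₁ < 0.
The n=1 mode grows fastest (−λₙ is largest for n=1) → dominates.
Asymptotic: v ~ c₁ sin(πx/2) e^{2.401t} (exponential growth at rate −λ₁ ≈ 2.401).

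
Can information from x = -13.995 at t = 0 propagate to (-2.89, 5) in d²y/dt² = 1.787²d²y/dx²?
No. The domain of dependence is [-11.825, 6.045], and -13.995 is outside this interval.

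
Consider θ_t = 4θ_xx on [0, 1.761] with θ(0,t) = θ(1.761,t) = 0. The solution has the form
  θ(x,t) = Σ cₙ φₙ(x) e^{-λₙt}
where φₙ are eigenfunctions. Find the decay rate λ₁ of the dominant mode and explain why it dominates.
Eigenvalues: λₙ = 4n²π²/1.761².
First three modes:
  n=1: λ₁ = 4π²/1.761² ≈ 12.73
  n=2: λ₂ = 16π²/1.761² ≈ 50.921 (4× faster decay)
  n=3: λ₃ = 36π²/1.761² ≈ 114.573 (9× faster decay)
As t → ∞, higher modes decay exponentially faster. The n=1 mode dominates: θ ~ c₁ sin(πx/1.761) e^{-λ₁t}.
Decay rate: λ₁ = 4π²/1.761² ≈ 12.73.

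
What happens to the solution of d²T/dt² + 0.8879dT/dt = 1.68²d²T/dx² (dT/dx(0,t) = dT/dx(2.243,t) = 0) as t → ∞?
T → constant (steady state). Damping (γ=0.8879) dissipates the nonconstant modes; with Neumann BCs the spatial average obeys M''+γM'=0 and tends to a finite limit.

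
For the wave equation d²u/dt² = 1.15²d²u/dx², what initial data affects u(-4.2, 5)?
Domain of dependence: [-9.95, 1.55]. Signals travel at speed 1.15, so data within |x - -4.2| ≤ 1.15·5 = 5.75 can reach the point.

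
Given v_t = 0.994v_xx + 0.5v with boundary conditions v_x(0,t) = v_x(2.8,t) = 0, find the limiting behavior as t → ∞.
v grows unboundedly. With Neumann BCs the constant mode has diffusion eigenvalue 0, so any r > 0 makes it grow like e^(0.5t); solution grows exponentially.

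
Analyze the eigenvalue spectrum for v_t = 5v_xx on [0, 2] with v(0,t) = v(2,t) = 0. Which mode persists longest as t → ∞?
Eigenvalues: λₙ = 5n²π²/2².
First three modes:
  n=1: λ₁ = 5π²/2² ≈ 12.337
  n=2: λ₂ = 20π²/2² ≈ 49.348 (4× faster decay)
  n=3: λ₃ = 45π²/2² ≈ 111.033 (9× faster decay)
As t → ∞, higher modes decay exponentially faster. The n=1 mode dominates: v ~ c₁ sin(πx/2) e^{-λ₁t}.
Decay rate: λ₁ = 5π²/2² ≈ 12.337.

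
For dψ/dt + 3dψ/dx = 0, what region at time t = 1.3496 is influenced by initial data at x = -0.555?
At x = 3.4938. The characteristic carries data from (-0.555, 0) to (3.4938, 1.3496).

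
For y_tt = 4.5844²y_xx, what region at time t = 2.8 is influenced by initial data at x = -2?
Domain of influence: [-14.83632, 10.83632]. Data at x = -2 spreads outward at speed 4.5844.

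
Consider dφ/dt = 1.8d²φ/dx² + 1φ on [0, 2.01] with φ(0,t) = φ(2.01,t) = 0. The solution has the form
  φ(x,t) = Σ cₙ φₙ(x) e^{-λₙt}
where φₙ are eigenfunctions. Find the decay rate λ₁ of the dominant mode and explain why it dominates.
Eigenvalues: λₙ = 1.8n²π²/2.01² - 1.
First three modes:
  n=1: λ₁ = 1.8π²/2.01² - 1 ≈ 3.397
  n=2: λ₂ = 7.2π²/2.01² - 1 ≈ 16.589
  n=3: λ₃ = 16.2π²/2.01² - 1 ≈ 38.575
Since 1.8π²/2.01² ≈ 4.397 > 1, all λₙ > 0.
The n=1 mode decays slowest → dominates as t → ∞.
Asymptotic: φ ~ c₁ sin(πx/2.01) e^{-λ₁t} with decay rate λ₁ ≈ 3.397.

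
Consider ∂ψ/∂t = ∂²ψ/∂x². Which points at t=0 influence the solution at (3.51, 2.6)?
The entire real line. The heat equation has infinite propagation speed: any initial disturbance instantly affects all points (though exponentially small far away).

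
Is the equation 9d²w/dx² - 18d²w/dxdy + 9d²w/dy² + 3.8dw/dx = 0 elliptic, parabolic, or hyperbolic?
Computing B² - 4AC with A = 9, B = -18, C = 9: discriminant = 0 (zero). Answer: parabolic.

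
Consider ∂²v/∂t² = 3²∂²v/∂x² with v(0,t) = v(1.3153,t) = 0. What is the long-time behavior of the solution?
As t → ∞, v oscillates (no decay). Energy is conserved; the solution oscillates indefinitely as standing waves.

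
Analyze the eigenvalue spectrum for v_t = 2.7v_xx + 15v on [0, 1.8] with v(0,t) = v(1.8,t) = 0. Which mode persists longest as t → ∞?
Eigenvalues: λₙ = 2.7n²π²/1.8² - 15.
First three modes:
  n=1: λ₁ = 2.7π²/1.8² - 15 ≈ -6.775
  n=2: λ₂ = 10.8π²/1.8² - 15 ≈ 17.899
  n=3: λ₃ = 24.3π²/1.8² - 15 ≈ 59.022
Since 2.7π²/1.8² ≈ 8.225 < 15, λ₁ < 0.
The n=1 mode grows fastest (−λₙ is largest for n=1) → dominates.
Asymptotic: v ~ c₁ sin(πx/1.8) e^{6.775t} (exponential growth at rate −λ₁ ≈ 6.775).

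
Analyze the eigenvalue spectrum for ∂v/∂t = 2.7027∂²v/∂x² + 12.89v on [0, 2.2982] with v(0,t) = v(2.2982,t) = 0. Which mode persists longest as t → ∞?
Eigenvalues: λₙ = 2.7027n²π²/2.2982² - 12.89.
First three modes:
  n=1: λ₁ = 2.7027π²/2.2982² - 12.89 ≈ -7.84
  n=2: λ₂ = 10.8108π²/2.2982² - 12.89 ≈ 7.311
  n=3: λ₃ = 24.3243π²/2.2982² - 12.89 ≈ 32.563
Since 2.7027π²/2.2982² ≈ 5.05 < 12.89, λ₁ < 0.
The n=1 mode grows fastest (−λₙ is largest for n=1) → dominates.
Asymptotic: v ~ c₁ sin(πx/2.2982) e^{7.84t} (exponential growth at rate −λ₁ ≈ 7.84).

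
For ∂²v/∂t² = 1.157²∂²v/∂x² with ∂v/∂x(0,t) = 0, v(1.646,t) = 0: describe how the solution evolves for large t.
v oscillates (no decay). Energy is conserved; the solution oscillates indefinitely as standing waves.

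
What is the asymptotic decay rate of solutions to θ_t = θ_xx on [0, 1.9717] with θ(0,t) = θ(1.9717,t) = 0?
Eigenvalues: λₙ = n²π²/1.9717².
First three modes:
  n=1: λ₁ = π²/1.9717² ≈ 2.539
  n=2: λ₂ = 4π²/1.9717² ≈ 10.155 (4× faster decay)
  n=3: λ₃ = 9π²/1.9717² ≈ 22.849 (9× faster decay)
As t → ∞, higher modes decay exponentially faster. The n=1 mode dominates: θ ~ c₁ sin(πx/1.9717) e^{-λ₁t}.
Decay rate: λ₁ = π²/1.9717² ≈ 2.539.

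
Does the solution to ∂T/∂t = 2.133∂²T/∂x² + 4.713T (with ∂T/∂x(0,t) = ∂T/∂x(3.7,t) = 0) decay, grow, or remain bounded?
T grows unboundedly. With Neumann BCs the constant mode has diffusion eigenvalue 0, so any r > 0 makes it grow like e^(4.713t); solution grows exponentially.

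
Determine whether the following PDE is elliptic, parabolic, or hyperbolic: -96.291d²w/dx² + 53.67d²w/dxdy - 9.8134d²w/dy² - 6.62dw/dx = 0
Coefficients: A = -96.291, B = 53.67, C = -9.8134. B² - 4AC = -899.2994976, which is negative, so the equation is elliptic.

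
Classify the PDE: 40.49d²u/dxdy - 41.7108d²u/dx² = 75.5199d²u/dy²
Rewriting in standard form: -41.7108d²u/dx² + 40.49d²u/dxdy - 75.5199d²u/dy² = 0. A = -41.7108, B = 40.49, C = -75.5199. Discriminant B² - 4AC = -10960.54167968. Since -10960.54167968 < 0, elliptic.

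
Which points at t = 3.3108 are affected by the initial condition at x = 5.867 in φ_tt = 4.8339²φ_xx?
Domain of influence: [-10.13707612, 21.87107612]. Data at x = 5.867 spreads outward at speed 4.8339.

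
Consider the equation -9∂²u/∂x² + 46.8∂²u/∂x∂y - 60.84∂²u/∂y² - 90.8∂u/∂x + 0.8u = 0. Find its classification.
Parabolic. (A = -9, B = 46.8, C = -60.84 gives B² - 4AC = 0.)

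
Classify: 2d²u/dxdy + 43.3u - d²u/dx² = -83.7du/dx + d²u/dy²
Rewriting in standard form: -d²u/dx² + 2d²u/dxdy - d²u/dy² + 83.7du/dx + 43.3u = 0. Parabolic (discriminant = 0).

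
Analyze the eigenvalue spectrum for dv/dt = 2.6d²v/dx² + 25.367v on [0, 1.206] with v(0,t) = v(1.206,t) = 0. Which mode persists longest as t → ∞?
Eigenvalues: λₙ = 2.6n²π²/1.206² - 25.367.
First three modes:
  n=1: λ₁ = 2.6π²/1.206² - 25.367 ≈ -7.724
  n=2: λ₂ = 10.4π²/1.206² - 25.367 ≈ 45.206
  n=3: λ₃ = 23.4π²/1.206² - 25.367 ≈ 133.422
Since 2.6π²/1.206² ≈ 17.643 < 25.367, λ₁ < 0.
The n=1 mode grows fastest (−λₙ is largest for n=1) → dominates.
Asymptotic: v ~ c₁ sin(πx/1.206) e^{7.724t} (exponential growth at rate −λ₁ ≈ 7.724).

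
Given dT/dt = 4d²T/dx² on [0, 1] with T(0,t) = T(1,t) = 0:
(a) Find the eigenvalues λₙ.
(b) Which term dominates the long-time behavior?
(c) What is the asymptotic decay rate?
Eigenvalues: λₙ = 4n²π².
First three modes:
  n=1: λ₁ = 4π² ≈ 39.478
  n=2: λ₂ = 16π² ≈ 157.914 (4× faster decay)
  n=3: λ₃ = 36π² ≈ 355.306 (9× faster decay)
As t → ∞, higher modes decay exponentially faster. The n=1 mode dominates: T ~ c₁ sin(πx) e^{-λ₁t}.
Decay rate: λ₁ = 4π² ≈ 39.478.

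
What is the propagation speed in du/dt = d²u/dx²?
Infinite. The heat equation is parabolic, not hyperbolic, so disturbances propagate instantly.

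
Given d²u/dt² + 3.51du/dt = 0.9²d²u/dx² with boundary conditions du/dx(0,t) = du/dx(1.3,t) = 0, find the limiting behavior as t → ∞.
u → constant (steady state). Damping (γ=3.51) dissipates the nonconstant modes; with Neumann BCs the spatial average obeys M''+γM'=0 and tends to a finite limit.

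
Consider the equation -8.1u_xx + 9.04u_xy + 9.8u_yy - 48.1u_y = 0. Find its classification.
Hyperbolic. (A = -8.1, B = 9.04, C = 9.8 gives B² - 4AC = 399.2416.)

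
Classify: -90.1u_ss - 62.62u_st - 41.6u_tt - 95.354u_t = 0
Elliptic (discriminant = -11071.3756).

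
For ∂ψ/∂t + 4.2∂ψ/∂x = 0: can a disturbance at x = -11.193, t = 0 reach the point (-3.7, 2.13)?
No. Only data at x = -12.646 affects (-3.7, 2.13). Advection has one-way propagation along characteristics.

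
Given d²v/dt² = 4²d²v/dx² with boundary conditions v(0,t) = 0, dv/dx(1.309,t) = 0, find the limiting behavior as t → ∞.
v oscillates (no decay). Energy is conserved; the solution oscillates indefinitely as standing waves.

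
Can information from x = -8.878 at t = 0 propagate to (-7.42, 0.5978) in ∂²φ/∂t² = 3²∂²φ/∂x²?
Yes. The domain of dependence is [-9.2134, -5.6266], and -8.878 ∈ [-9.2134, -5.6266].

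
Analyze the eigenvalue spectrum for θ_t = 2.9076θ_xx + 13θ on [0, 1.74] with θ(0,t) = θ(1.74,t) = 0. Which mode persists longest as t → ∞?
Eigenvalues: λₙ = 2.9076n²π²/1.74² - 13.
First three modes:
  n=1: λ₁ = 2.9076π²/1.74² - 13 ≈ -3.522
  n=2: λ₂ = 11.6304π²/1.74² - 13 ≈ 24.914
  n=3: λ₃ = 26.1684π²/1.74² - 13 ≈ 72.306
Since 2.9076π²/1.74² ≈ 9.478 < 13, λ₁ < 0.
The n=1 mode grows fastest (−λₙ is largest for n=1) → dominates.
Asymptotic: θ ~ c₁ sin(πx/1.74) e^{3.522t} (exponential growth at rate −λ₁ ≈ 3.522).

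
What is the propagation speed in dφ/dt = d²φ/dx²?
Infinite. The heat equation is parabolic, not hyperbolic, so disturbances propagate instantly.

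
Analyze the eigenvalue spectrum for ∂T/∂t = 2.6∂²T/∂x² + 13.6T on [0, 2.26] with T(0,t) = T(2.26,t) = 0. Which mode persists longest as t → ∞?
Eigenvalues: λₙ = 2.6n²π²/2.26² - 13.6.
First three modes:
  n=1: λ₁ = 2.6π²/2.26² - 13.6 ≈ -8.576
  n=2: λ₂ = 10.4π²/2.26² - 13.6 ≈ 6.496
  n=3: λ₃ = 23.4π²/2.26² - 13.6 ≈ 31.617
Since 2.6π²/2.26² ≈ 5.024 < 13.6, λ₁ < 0.
The n=1 mode grows fastest (−λₙ is largest for n=1) → dominates.
Asymptotic: T ~ c₁ sin(πx/2.26) e^{8.576t} (exponential growth at rate −λ₁ ≈ 8.576).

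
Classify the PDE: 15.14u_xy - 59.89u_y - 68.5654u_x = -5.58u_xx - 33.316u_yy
Rewriting in standard form: 5.58u_xx + 15.14u_xy + 33.316u_yy - 68.5654u_x - 59.89u_y = 0. A = 5.58, B = 15.14, C = 33.316. Discriminant B² - 4AC = -514.39352. Since -514.39352 < 0, elliptic.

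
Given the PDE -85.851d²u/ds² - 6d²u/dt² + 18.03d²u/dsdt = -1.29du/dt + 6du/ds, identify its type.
Rewriting in standard form: -85.851d²u/ds² + 18.03d²u/dsdt - 6d²u/dt² - 6du/ds + 1.29du/dt = 0. The second-order coefficients are A = -85.851, B = 18.03, C = -6. Since B² - 4AC = -1735.3431 < 0, this is an elliptic PDE.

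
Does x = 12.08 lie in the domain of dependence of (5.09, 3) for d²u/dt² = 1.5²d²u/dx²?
No. The domain of dependence is [0.59, 9.59], and 12.08 is outside this interval.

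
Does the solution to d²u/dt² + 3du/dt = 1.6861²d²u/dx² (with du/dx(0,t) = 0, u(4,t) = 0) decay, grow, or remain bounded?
u → 0. Damping (γ=3) dissipates energy; oscillations decay exponentially.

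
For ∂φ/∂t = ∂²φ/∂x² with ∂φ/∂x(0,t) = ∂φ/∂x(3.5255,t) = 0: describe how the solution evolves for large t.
φ → constant (steady state). Heat is conserved (no flux at boundaries); solution approaches the spatial average.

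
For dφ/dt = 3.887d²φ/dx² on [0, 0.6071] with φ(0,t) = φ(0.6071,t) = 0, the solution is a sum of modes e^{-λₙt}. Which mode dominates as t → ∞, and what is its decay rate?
Eigenvalues: λₙ = 3.887n²π²/0.6071².
First three modes:
  n=1: λ₁ = 3.887π²/0.6071² ≈ 104.086
  n=2: λ₂ = 15.548π²/0.6071² ≈ 416.345 (4× faster decay)
  n=3: λ₃ = 34.983π²/0.6071² ≈ 936.777 (9× faster decay)
As t → ∞, higher modes decay exponentially faster. The n=1 mode dominates: φ ~ c₁ sin(πx/0.6071) e^{-λ₁t}.
Decay rate: λ₁ = 3.887π²/0.6071² ≈ 104.086.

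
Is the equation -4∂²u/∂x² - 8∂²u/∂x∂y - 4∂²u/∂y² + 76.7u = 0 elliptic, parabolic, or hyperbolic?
Computing B² - 4AC with A = -4, B = -8, C = -4: discriminant = 0 (zero). Answer: parabolic.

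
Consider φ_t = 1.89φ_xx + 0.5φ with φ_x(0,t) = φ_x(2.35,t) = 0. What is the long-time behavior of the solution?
As t → ∞, φ grows unboundedly. With Neumann BCs the constant mode has diffusion eigenvalue 0, so any r > 0 makes it grow like e^(0.5t); solution grows exponentially.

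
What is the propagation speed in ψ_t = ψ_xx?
Infinite. The heat equation is parabolic, not hyperbolic, so disturbances propagate instantly.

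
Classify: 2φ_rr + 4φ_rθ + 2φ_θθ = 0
Parabolic (discriminant = 0).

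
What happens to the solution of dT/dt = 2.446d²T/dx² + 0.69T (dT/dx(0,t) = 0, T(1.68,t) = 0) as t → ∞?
T → 0. Diffusion dominates reaction (r=0.69 < κπ²/(4L²)≈2.14); solution decays.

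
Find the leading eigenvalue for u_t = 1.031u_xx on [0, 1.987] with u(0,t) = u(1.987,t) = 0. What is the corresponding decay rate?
Eigenvalues: λₙ = 1.031n²π²/1.987².
First three modes:
  n=1: λ₁ = 1.031π²/1.987² ≈ 2.577
  n=2: λ₂ = 4.124π²/1.987² ≈ 10.309 (4× faster decay)
  n=3: λ₃ = 9.279π²/1.987² ≈ 23.196 (9× faster decay)
As t → ∞, higher modes decay exponentially faster. The n=1 mode dominates: u ~ c₁ sin(πx/1.987) e^{-λ₁t}.
Decay rate: λ₁ = 1.031π²/1.987² ≈ 2.577.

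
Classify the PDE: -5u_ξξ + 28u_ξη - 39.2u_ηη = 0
A = -5, B = 28, C = -39.2. Discriminant B² - 4AC = 0. Since 0 = 0, parabolic.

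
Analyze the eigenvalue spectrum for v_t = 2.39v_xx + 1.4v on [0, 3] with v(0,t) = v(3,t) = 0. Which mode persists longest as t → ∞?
Eigenvalues: λₙ = 2.39n²π²/3² - 1.4.
First three modes:
  n=1: λ₁ = 2.39π²/3² - 1.4 ≈ 1.221
  n=2: λ₂ = 9.56π²/3² - 1.4 ≈ 9.084
  n=3: λ₃ = 21.51π²/3² - 1.4 ≈ 22.188
Since 2.39π²/3² ≈ 2.621 > 1.4, all λₙ > 0.
The n=1 mode decays slowest → dominates as t → ∞.
Asymptotic: v ~ c₁ sin(πx/3) e^{-λ₁t} with decay rate λ₁ ≈ 1.221.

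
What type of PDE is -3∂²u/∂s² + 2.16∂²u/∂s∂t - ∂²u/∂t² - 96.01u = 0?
With A = -3, B = 2.16, C = -1, the discriminant is -7.3344. This is an elliptic PDE.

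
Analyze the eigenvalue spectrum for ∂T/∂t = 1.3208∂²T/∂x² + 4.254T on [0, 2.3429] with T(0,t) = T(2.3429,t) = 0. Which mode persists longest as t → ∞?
Eigenvalues: λₙ = 1.3208n²π²/2.3429² - 4.254.
First three modes:
  n=1: λ₁ = 1.3208π²/2.3429² - 4.254 ≈ -1.879
  n=2: λ₂ = 5.2832π²/2.3429² - 4.254 ≈ 5.245
  n=3: λ₃ = 11.8872π²/2.3429² - 4.254 ≈ 17.119
Since 1.3208π²/2.3429² ≈ 2.375 < 4.254, λ₁ < 0.
The n=1 mode grows fastest (−λₙ is largest for n=1) → dominates.
Asymptotic: T ~ c₁ sin(πx/2.3429) e^{1.879t} (exponential growth at rate −λ₁ ≈ 1.879).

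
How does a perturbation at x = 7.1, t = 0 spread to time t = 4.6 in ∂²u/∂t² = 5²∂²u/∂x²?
Domain of influence: [-15.9, 30.1]. Data at x = 7.1 spreads outward at speed 5.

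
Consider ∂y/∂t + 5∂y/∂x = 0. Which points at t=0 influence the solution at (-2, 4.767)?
A single point: x = -25.835. The characteristic through (-2, 4.767) is x - 5t = const, so x = -2 - 5·4.767 = -25.835.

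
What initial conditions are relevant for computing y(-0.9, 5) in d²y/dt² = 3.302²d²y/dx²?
Domain of dependence: [-17.41, 15.61]. Signals travel at speed 3.302, so data within |x - -0.9| ≤ 3.302·5 = 16.51 can reach the point.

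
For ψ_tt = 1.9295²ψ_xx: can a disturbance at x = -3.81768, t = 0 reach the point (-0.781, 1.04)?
No. The domain of dependence is [-2.78768, 1.22568], and -3.81768 is outside this interval.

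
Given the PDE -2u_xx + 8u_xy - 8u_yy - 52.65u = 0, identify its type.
The second-order coefficients are A = -2, B = 8, C = -8. Since B² - 4AC = 0 = 0, this is a parabolic PDE.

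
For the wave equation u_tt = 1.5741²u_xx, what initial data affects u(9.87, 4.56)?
Domain of dependence: [2.692104, 17.047896]. Signals travel at speed 1.5741, so data within |x - 9.87| ≤ 1.5741·4.56 = 7.177896 can reach the point.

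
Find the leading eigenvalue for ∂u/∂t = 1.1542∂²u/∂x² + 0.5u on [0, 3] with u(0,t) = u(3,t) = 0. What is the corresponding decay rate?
Eigenvalues: λₙ = 1.1542n²π²/3² - 0.5.
First three modes:
  n=1: λ₁ = 1.1542π²/3² - 0.5 ≈ 0.766
  n=2: λ₂ = 4.6168π²/3² - 0.5 ≈ 4.563
  n=3: λ₃ = 10.3878π²/3² - 0.5 ≈ 10.891
Since 1.1542π²/3² ≈ 1.266 > 0.5, all λₙ > 0.
The n=1 mode decays slowest → dominates as t → ∞.
Asymptotic: u ~ c₁ sin(πx/3) e^{-λ₁t} with decay rate λ₁ ≈ 0.766.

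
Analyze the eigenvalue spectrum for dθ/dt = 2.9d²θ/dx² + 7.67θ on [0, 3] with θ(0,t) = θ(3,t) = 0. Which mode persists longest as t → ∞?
Eigenvalues: λₙ = 2.9n²π²/3² - 7.67.
First three modes:
  n=1: λ₁ = 2.9π²/3² - 7.67 ≈ -4.49
  n=2: λ₂ = 11.6π²/3² - 7.67 ≈ 5.051
  n=3: λ₃ = 26.1π²/3² - 7.67 ≈ 20.952
Since 2.9π²/3² ≈ 3.18 < 7.67, λ₁ < 0.
The n=1 mode grows fastest (−λₙ is largest for n=1) → dominates.
Asymptotic: θ ~ c₁ sin(πx/3) e^{4.49t} (exponential growth at rate −λ₁ ≈ 4.49).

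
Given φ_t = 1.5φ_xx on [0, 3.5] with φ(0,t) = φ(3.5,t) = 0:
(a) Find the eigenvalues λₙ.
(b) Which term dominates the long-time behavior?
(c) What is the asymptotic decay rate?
Eigenvalues: λₙ = 1.5n²π²/3.5².
First three modes:
  n=1: λ₁ = 1.5π²/3.5² ≈ 1.209
  n=2: λ₂ = 6π²/3.5² ≈ 4.834 (4× faster decay)
  n=3: λ₃ = 13.5π²/3.5² ≈ 10.877 (9× faster decay)
As t → ∞, higher modes decay exponentially faster. The n=1 mode dominates: φ ~ c₁ sin(πx/3.5) e^{-λ₁t}.
Decay rate: λ₁ = 1.5π²/3.5² ≈ 1.209.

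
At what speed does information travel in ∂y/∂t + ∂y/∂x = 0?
Speed = 1. Information travels along x - 1t = const (rightward).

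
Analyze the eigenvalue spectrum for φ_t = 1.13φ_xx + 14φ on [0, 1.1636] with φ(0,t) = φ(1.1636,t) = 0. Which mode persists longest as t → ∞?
Eigenvalues: λₙ = 1.13n²π²/1.1636² - 14.
First three modes:
  n=1: λ₁ = 1.13π²/1.1636² - 14 ≈ -5.763
  n=2: λ₂ = 4.52π²/1.1636² - 14 ≈ 18.948
  n=3: λ₃ = 10.17π²/1.1636² - 14 ≈ 60.133
Since 1.13π²/1.1636² ≈ 8.237 < 14, λ₁ < 0.
The n=1 mode grows fastest (−λₙ is largest for n=1) → dominates.
Asymptotic: φ ~ c₁ sin(πx/1.1636) e^{5.763t} (exponential growth at rate −λ₁ ≈ 5.763).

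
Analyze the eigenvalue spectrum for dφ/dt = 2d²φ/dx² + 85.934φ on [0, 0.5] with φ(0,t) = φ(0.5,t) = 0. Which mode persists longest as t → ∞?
Eigenvalues: λₙ = 2n²π²/0.5² - 85.934.
First three modes:
  n=1: λ₁ = 2π²/0.5² - 85.934 ≈ -6.977
  n=2: λ₂ = 8π²/0.5² - 85.934 ≈ 229.893
  n=3: λ₃ = 18π²/0.5² - 85.934 ≈ 624.678
Since 2π²/0.5² ≈ 78.957 < 85.934, λ₁ < 0.
The n=1 mode grows fastest (−λₙ is largest for n=1) → dominates.
Asymptotic: φ ~ c₁ sin(πx/0.5) e^{6.977t} (exponential growth at rate −λ₁ ≈ 6.977).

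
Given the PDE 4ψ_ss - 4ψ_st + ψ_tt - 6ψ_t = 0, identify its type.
The second-order coefficients are A = 4, B = -4, C = 1. Since B² - 4AC = 0 = 0, this is a parabolic PDE.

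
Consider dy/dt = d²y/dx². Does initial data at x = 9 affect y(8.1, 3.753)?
Yes, for any finite x. The heat equation has infinite propagation speed, so all initial data affects all points at any t > 0.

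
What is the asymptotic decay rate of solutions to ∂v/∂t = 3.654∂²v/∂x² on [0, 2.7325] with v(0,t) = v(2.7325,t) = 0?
Eigenvalues: λₙ = 3.654n²π²/2.7325².
First three modes:
  n=1: λ₁ = 3.654π²/2.7325² ≈ 4.83
  n=2: λ₂ = 14.616π²/2.7325² ≈ 19.32 (4× faster decay)
  n=3: λ₃ = 32.886π²/2.7325² ≈ 43.47 (9× faster decay)
As t → ∞, higher modes decay exponentially faster. The n=1 mode dominates: v ~ c₁ sin(πx/2.7325) e^{-λ₁t}.
Decay rate: λ₁ = 3.654π²/2.7325² ≈ 4.83.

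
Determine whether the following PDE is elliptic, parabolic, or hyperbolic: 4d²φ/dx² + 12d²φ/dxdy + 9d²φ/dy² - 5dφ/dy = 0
Coefficients: A = 4, B = 12, C = 9. B² - 4AC = 0, which is zero, so the equation is parabolic.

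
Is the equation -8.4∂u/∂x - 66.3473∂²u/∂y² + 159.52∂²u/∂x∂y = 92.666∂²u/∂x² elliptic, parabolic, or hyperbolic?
Rewriting in standard form: -92.666∂²u/∂x² + 159.52∂²u/∂x∂y - 66.3473∂²u/∂y² - 8.4∂u/∂x = 0. Computing B² - 4AC with A = -92.666, B = 159.52, C = -66.3473: discriminant = 854.0747928 (positive). Answer: hyperbolic.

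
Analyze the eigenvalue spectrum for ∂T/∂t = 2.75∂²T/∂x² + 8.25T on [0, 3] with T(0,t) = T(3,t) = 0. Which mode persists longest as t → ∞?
Eigenvalues: λₙ = 2.75n²π²/3² - 8.25.
First three modes:
  n=1: λ₁ = 2.75π²/3² - 8.25 ≈ -5.234
  n=2: λ₂ = 11π²/3² - 8.25 ≈ 3.813
  n=3: λ₃ = 24.75π²/3² - 8.25 ≈ 18.891
Since 2.75π²/3² ≈ 3.016 < 8.25, λ₁ < 0.
The n=1 mode grows fastest (−λₙ is largest for n=1) → dominates.
Asymptotic: T ~ c₁ sin(πx/3) e^{5.234t} (exponential growth at rate −λ₁ ≈ 5.234).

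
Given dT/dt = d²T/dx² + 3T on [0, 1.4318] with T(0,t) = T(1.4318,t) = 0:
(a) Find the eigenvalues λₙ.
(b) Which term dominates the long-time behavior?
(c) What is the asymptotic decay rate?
Eigenvalues: λₙ = n²π²/1.4318² - 3.
First three modes:
  n=1: λ₁ = π²/1.4318² - 3 ≈ 1.814
  n=2: λ₂ = 4π²/1.4318² - 3 ≈ 16.257
  n=3: λ₃ = 9π²/1.4318² - 3 ≈ 40.329
Since π²/1.4318² ≈ 4.814 > 3, all λₙ > 0.
The n=1 mode decays slowest → dominates as t → ∞.
Asymptotic: T ~ c₁ sin(πx/1.4318) e^{-λ₁t} with decay rate λ₁ ≈ 1.814.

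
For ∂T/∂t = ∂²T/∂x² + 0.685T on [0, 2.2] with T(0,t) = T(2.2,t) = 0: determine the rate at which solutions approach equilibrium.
Eigenvalues: λₙ = n²π²/2.2² - 0.685.
First three modes:
  n=1: λ₁ = π²/2.2² - 0.685 ≈ 1.354
  n=2: λ₂ = 4π²/2.2² - 0.685 ≈ 7.472
  n=3: λ₃ = 9π²/2.2² - 0.685 ≈ 17.668
Since π²/2.2² ≈ 2.039 > 0.685, all λₙ > 0.
The n=1 mode decays slowest → dominates as t → ∞.
Asymptotic: T ~ c₁ sin(πx/2.2) e^{-λ₁t} with decay rate λ₁ ≈ 1.354.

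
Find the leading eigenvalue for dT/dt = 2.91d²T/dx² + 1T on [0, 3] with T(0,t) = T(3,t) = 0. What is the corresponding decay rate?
Eigenvalues: λₙ = 2.91n²π²/3² - 1.
First three modes:
  n=1: λ₁ = 2.91π²/3² - 1 ≈ 2.191
  n=2: λ₂ = 11.64π²/3² - 1 ≈ 11.765
  n=3: λ₃ = 26.19π²/3² - 1 ≈ 27.721
Since 2.91π²/3² ≈ 3.191 > 1, all λₙ > 0.
The n=1 mode decays slowest → dominates as t → ∞.
Asymptotic: T ~ c₁ sin(πx/3) e^{-λ₁t} with decay rate λ₁ ≈ 2.191.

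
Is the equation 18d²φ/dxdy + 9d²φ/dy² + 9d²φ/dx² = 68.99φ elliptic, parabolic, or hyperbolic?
Rewriting in standard form: 9d²φ/dx² + 18d²φ/dxdy + 9d²φ/dy² - 68.99φ = 0. Computing B² - 4AC with A = 9, B = 18, C = 9: discriminant = 0 (zero). Answer: parabolic.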